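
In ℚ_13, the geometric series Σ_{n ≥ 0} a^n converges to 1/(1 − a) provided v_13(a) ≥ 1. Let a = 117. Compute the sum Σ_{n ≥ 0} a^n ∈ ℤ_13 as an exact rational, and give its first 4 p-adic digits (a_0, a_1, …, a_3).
Σ a^n = 1/(1 − a) = -1/116;  first 4 digits = (1, 9, 3, 7)

v_13(a) = 1 ≥ 1, so the series converges in ℤ_13 to 1/(1 − a) = 1/(1 − 117) = -1/116. Expand this rational in ℤ_13: compute digits iteratively via d_i = x_i mod 13, x_{i+1} = (x_i − d_i)/13. The first 4 digits are (1, 9, 3, 7).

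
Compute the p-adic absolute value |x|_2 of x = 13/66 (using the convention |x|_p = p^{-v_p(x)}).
|13/66|_2 = 2

Step 1 — compute v_2(x) by factoring powers of 2 out of the numerator and denominator: v_2(13/66) = -1. Step 2 — apply |x|_p = p^{-v_p(x)} = 2^{1} = 2.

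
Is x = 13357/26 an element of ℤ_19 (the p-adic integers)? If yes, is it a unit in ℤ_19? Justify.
x ∈ ℤ_19 but not a unit; v_19(x) = 2 > 0

ℤ_19 = {x ∈ ℚ_19 : v_19(x) ≥ 0} and ℤ_19^× = {x ∈ ℤ_19 : v_19(x) = 0}. Here v_19(13357/26) = v_19(num) − v_19(den) = 2; compare against these criteria.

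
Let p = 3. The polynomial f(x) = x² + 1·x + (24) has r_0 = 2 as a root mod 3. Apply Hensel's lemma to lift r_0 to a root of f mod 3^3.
r_2 = 5 (mod 27)

Hensel: r_{i+1} = r_i − f(r_i)·(f′(r_i))^{-1} mod 3^{i+2}, f′(x) = 2x + 1. Iterate:
  r_0 = 2 (mod 3)
  r_1 = 5 (mod 9)
  r_2 = 5 (mod 27)
Final: r = 5 satisfies f(r) ≡ 0 mod 3^3.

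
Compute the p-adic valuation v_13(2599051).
v_13(2599051) = 5

v_13(n) is the largest exponent k such that 13^k divides n. Factor out: 2599051 = 13^5 · 7. (Sign doesn't affect v_p.) So v_13(2599051) = 5.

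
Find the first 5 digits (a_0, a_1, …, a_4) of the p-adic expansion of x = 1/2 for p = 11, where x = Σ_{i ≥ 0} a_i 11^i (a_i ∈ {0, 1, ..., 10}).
(a_0, …, a_4) = (6, 5, 5, 5, 5)

v_11(1/2) = 0 (numerator and denominator both coprime to 11), so x ∈ ℤ_11^×. Compute digits iteratively via a_i = x_i mod 11, x_{i+1} = (x_i − a_i)/11, with x_0 = x:
  x_0 = 1/2;  a_0 = 6;  x_1 = (x_0 − 6)/11 = -1/2
  x_1 = -1/2;  a_1 = 5;  x_2 = (x_1 − 5)/11 = -1/2
  x_2 = -1/2;  a_2 = 5;  x_3 = (x_2 − 5)/11 = -1/2
  x_3 = -1/2;  a_3 = 5;  x_4 = (x_3 − 5)/11 = -1/2
  x_4 = -1/2;  a_4 = 5;  x_5 = (x_4 − 5)/11 = -1/2
Digits: (6, 5, 5, 5, 5).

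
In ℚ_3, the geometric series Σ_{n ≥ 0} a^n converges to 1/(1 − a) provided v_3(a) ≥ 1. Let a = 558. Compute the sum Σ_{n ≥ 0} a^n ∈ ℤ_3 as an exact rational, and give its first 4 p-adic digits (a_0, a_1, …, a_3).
Σ a^n = 1/(1 − a) = -1/557;  first 4 digits = (1, 0, 2, 2)

v_3(a) = 2 ≥ 1, so the series converges in ℤ_3 to 1/(1 − a) = 1/(1 − 558) = -1/557. Expand this rational in ℤ_3: compute digits iteratively via d_i = x_i mod 3, x_{i+1} = (x_i − d_i)/3. The first 4 digits are (1, 0, 2, 2).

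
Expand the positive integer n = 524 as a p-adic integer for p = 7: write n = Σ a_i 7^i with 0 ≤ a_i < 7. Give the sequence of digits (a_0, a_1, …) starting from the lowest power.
(a_0, a_1, …) = (6, 4, 3, 1)

Repeated division by 7 gives the digits low-to-high: 524 = 6 + 4·7^1 + 3·7^2 + 1·7^3. Digit sequence: (6, 4, 3, 1).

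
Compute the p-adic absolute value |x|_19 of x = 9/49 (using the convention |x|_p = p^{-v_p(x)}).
|9/49|_19 = 1

Step 1 — compute v_19(x) by factoring powers of 19 out of the numerator and denominator: v_19(9/49) = 0. Step 2 — apply |x|_p = p^{-v_p(x)} = 19^{0} = 1.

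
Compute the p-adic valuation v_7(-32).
v_7(-32) = 0

v_7(n) is the largest exponent k such that 7^k divides n. Factor out: -32 = -7^0 · 32. (Sign doesn't affect v_p.) So v_7(-32) = 0.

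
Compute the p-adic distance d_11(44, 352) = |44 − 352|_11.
d_11(44, 352) = 1/11

Step 1 — x − y = 44 − 352 = -308. Step 2 — v_11(-308) = 1 (factor: -308 = −(11^1 · 28); the sign does not affect v_p). Step 3 — |x − y|_11 = 11^{-1} = 1/11.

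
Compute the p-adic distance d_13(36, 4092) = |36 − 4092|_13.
d_13(36, 4092) = 1/169

Step 1 — x − y = 36 − 4092 = -4056. Step 2 — v_13(-4056) = 2 (factor: -4056 = −(13^2 · 24); the sign does not affect v_p). Step 3 — |x − y|_13 = 13^{-2} = 1/169.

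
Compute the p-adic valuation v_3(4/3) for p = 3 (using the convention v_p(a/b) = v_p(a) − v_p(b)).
v_3(4/3) = -1

Factor powers of 3 from the numerator and denominator of the reduced fraction: 4 = 3^0 · 4 and 3 = 3^1 · 1. Apply v_p(a/b) = v_p(a) − v_p(b): v_3(4/3) = 0 − 1 = -1.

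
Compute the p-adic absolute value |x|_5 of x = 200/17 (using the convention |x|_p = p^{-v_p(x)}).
|200/17|_5 = 1/25

Step 1 — compute v_5(x) by factoring powers of 5 out of the numerator and denominator: v_5(200/17) = 2. Step 2 — apply |x|_p = p^{-v_p(x)} = 5^{-2} = 1/25.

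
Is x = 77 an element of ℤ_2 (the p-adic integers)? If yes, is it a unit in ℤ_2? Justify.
x ∈ ℤ_2^× (unit); v_2(x) = 0

ℤ_2 = {x ∈ ℚ_2 : v_2(x) ≥ 0} and ℤ_2^× = {x ∈ ℤ_2 : v_2(x) = 0}. Here v_2(77) = v_2(num) − v_2(den) = 0; compare against these criteria.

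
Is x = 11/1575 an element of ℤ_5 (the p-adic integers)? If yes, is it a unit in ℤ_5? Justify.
x ∉ ℤ_5 (v_5(x) = -2 < 0)

ℤ_5 = {x ∈ ℚ_5 : v_5(x) ≥ 0} and ℤ_5^× = {x ∈ ℤ_5 : v_5(x) = 0}. Here v_5(11/1575) = v_5(num) − v_5(den) = -2; compare against these criteria.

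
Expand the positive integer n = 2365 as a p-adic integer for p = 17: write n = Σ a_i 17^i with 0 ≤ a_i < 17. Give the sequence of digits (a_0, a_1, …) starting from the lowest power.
(a_0, a_1, …) = (2, 3, 8)

Repeated division by 17 gives the digits low-to-high: 2365 = 2 + 3·17^1 + 8·17^2. Digit sequence: (2, 3, 8).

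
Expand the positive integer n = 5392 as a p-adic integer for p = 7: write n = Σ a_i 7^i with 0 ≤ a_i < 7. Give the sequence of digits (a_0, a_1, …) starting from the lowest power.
(a_0, a_1, …) = (2, 0, 5, 1, 2)

Repeated division by 7 gives the digits low-to-high: 5392 = 2 + 5·7^2 + 1·7^3 + 2·7^4. Digit sequence: (2, 0, 5, 1, 2).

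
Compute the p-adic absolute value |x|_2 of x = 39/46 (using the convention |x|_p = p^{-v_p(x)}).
|39/46|_2 = 2

Step 1 — compute v_2(x) by factoring powers of 2 out of the numerator and denominator: v_2(39/46) = -1. Step 2 — apply |x|_p = p^{-v_p(x)} = 2^{1} = 2.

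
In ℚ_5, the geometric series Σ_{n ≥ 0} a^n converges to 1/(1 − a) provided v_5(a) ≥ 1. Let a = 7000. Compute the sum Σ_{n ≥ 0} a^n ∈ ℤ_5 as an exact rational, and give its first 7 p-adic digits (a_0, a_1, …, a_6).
Σ a^n = 1/(1 − a) = -1/6999;  first 7 digits = (1, 0, 0, 1, 1, 2, 1)

v_5(a) = 3 ≥ 1, so the series converges in ℤ_5 to 1/(1 − a) = 1/(1 − 7000) = -1/6999. Expand this rational in ℤ_5: compute digits iteratively via d_i = x_i mod 5, x_{i+1} = (x_i − d_i)/5. The first 7 digits are (1, 0, 0, 1, 1, 2, 1).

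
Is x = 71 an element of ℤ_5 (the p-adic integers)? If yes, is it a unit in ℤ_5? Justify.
x ∈ ℤ_5^× (unit); v_5(x) = 0

ℤ_5 = {x ∈ ℚ_5 : v_5(x) ≥ 0} and ℤ_5^× = {x ∈ ℤ_5 : v_5(x) = 0}. Here v_5(71) = v_5(num) − v_5(den) = 0; compare against these criteria.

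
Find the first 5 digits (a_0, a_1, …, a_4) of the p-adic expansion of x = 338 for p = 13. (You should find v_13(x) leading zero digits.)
(a_0, …, a_4) = (0, 0, 2, 0, 0)

v_13(338) = 2, so a_0 = ... = a_1 = 0. Factor out: x = 13^2 · u with u = 2 a unit in ℤ_13. Expand u iteratively via a_{v+i} = u_i mod 13, u_{i+1} = (u_i − a_{v+i})/13:
  u_0 = 2;  a_2 = 2;  u_1 = (u_0 − 2)/13 = 0
  u_1 = 0;  a_3 = 0;  u_2 = (u_1 − 0)/13 = 0
  u_2 = 0;  a_4 = 0;  u_3 = (u_2 − 0)/13 = 0
Digits: (0, 0, 2, 0, 0).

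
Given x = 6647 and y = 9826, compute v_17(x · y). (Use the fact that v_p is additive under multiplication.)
v_17(65313422) = 5

v_p(x) = 2 (factor: 6647 = 17^2 · 23); v_p(y) = 3 (factor: 9826 = 17^3 · 2). Additivity: v_p(xy) = v_p(x) + v_p(y) = 2 + 3 = 5. (Direct check: xy = 65313422 = 17^5 · (46).)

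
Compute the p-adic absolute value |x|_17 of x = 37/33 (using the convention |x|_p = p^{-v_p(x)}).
|37/33|_17 = 1

Step 1 — compute v_17(x) by factoring powers of 17 out of the numerator and denominator: v_17(37/33) = 0. Step 2 — apply |x|_p = p^{-v_p(x)} = 17^{0} = 1.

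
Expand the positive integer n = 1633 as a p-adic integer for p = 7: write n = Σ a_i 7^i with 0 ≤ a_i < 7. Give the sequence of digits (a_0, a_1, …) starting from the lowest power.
(a_0, a_1, …) = (2, 2, 5, 4)

Repeated division by 7 gives the digits low-to-high: 1633 = 2 + 2·7^1 + 5·7^2 + 4·7^3. Digit sequence: (2, 2, 5, 4).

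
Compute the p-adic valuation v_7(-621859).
v_7(-621859) = 5

v_7(n) is the largest exponent k such that 7^k divides n. Factor out: -621859 = -7^5 · 37. (Sign doesn't affect v_p.) So v_7(-621859) = 5.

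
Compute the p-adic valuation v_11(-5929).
v_11(-5929) = 2

v_11(n) is the largest exponent k such that 11^k divides n. Factor out: -5929 = -11^2 · 49. (Sign doesn't affect v_p.) So v_11(-5929) = 2.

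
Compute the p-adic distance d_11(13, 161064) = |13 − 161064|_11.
d_11(13, 161064) = 1/161051

Step 1 — x − y = 13 − 161064 = -161051. Step 2 — v_11(-161051) = 5 (factor: -161051 = −(11^5 · 1); the sign does not affect v_p). Step 3 — |x − y|_11 = 11^{-5} = 1/161051.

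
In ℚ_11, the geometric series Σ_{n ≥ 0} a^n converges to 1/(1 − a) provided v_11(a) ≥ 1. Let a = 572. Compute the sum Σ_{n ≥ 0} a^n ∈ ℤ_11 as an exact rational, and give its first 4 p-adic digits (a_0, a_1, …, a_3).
Σ a^n = 1/(1 − a) = -1/571;  first 4 digits = (1, 8, 2, 10)

v_11(a) = 1 ≥ 1, so the series converges in ℤ_11 to 1/(1 − a) = 1/(1 − 572) = -1/571. Expand this rational in ℤ_11: compute digits iteratively via d_i = x_i mod 11, x_{i+1} = (x_i − d_i)/11. The first 4 digits are (1, 8, 2, 10).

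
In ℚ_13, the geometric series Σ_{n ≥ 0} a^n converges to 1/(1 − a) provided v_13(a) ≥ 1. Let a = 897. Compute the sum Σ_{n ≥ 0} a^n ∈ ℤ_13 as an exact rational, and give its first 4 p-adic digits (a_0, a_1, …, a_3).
Σ a^n = 1/(1 − a) = -1/896;  first 4 digits = (1, 4, 8, 1)

v_13(a) = 1 ≥ 1, so the series converges in ℤ_13 to 1/(1 − a) = 1/(1 − 897) = -1/896. Expand this rational in ℤ_13: compute digits iteratively via d_i = x_i mod 13, x_{i+1} = (x_i − d_i)/13. The first 4 digits are (1, 4, 8, 1).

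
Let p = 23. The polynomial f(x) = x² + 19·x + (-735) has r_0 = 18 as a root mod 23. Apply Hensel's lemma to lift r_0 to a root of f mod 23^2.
r_1 = 202 (mod 529)

Hensel: r_{i+1} = r_i − f(r_i)·(f′(r_i))^{-1} mod 23^{i+2}, f′(x) = 2x + 19. Iterate:
  r_0 = 18 (mod 23)
  r_1 = 202 (mod 529)
Final: r = 202 satisfies f(r) ≡ 0 mod 23^2.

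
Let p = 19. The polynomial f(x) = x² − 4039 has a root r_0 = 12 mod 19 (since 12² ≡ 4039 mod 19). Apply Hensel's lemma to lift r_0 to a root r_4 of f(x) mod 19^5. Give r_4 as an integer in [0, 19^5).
r_4 = 154938 (mod 2476099)

Hensel's recurrence: r_{i+1} = r_i − f(r_i)·(f′(r_i))^{-1} mod 19^{i+2}, with f′(x) = 2x. Iterate:
  r_0 = 12 (mod 19)
  r_1 = 69 (mod 361)
  r_2 = 4040 (mod 6859)
  r_3 = 24617 (mod 130321)
  r_4 = 154938 (mod 2476099)
Final: r_4 = 154938, and one checks f(r_4) ≡ 0 mod 19^5.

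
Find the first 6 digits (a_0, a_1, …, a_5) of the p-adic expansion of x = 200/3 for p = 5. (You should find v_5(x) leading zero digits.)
(a_0, …, a_5) = (0, 0, 1, 2, 3, 1)

v_5(200/3) = 2, so a_0 = ... = a_1 = 0. Factor out: x = 5^2 · u with u = 8/3 a unit in ℤ_5. Expand u iteratively via a_{v+i} = u_i mod 5, u_{i+1} = (u_i − a_{v+i})/5:
  u_0 = 8/3;  a_2 = 1;  u_1 = (u_0 − 1)/5 = 1/3
  u_1 = 1/3;  a_3 = 2;  u_2 = (u_1 − 2)/5 = -1/3
  u_2 = -1/3;  a_4 = 3;  u_3 = (u_2 − 3)/5 = -2/3
  u_3 = -2/3;  a_5 = 1;  u_4 = (u_3 − 1)/5 = -1/3
Digits: (0, 0, 1, 2, 3, 1).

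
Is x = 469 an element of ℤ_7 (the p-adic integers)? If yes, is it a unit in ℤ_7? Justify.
x ∈ ℤ_7 but not a unit; v_7(x) = 1 > 0

ℤ_7 = {x ∈ ℚ_7 : v_7(x) ≥ 0} and ℤ_7^× = {x ∈ ℤ_7 : v_7(x) = 0}. Here v_7(469) = v_7(num) − v_7(den) = 1; compare against these criteria.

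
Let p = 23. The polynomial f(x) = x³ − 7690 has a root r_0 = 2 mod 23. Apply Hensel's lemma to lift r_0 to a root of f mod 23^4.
r_3 = 154493 (mod 279841)

Hensel: r_{i+1} = r_i − f(r_i)/f′(r_i) mod 23^{i+2}, where f′(x) = 3x². Iterate:
  r_0 = 2 (mod 23)
  r_1 = 25 (mod 529)
  r_2 = 8489 (mod 12167)
  r_3 = 154493 (mod 279841)
Final: r = 154493 with f(r) ≡ 0 mod 23^4.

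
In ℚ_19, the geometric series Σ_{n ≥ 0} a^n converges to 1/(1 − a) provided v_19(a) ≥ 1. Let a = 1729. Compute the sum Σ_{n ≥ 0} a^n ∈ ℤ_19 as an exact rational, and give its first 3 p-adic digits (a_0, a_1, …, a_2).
Σ a^n = 1/(1 − a) = -1/1728;  first 3 digits = (1, 15, 1)

v_19(a) = 1 ≥ 1, so the series converges in ℤ_19 to 1/(1 − a) = 1/(1 − 1729) = -1/1728. Expand this rational in ℤ_19: compute digits iteratively via d_i = x_i mod 19, x_{i+1} = (x_i − d_i)/19. The first 3 digits are (1, 15, 1).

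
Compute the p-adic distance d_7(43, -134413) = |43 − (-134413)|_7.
d_7(43, -134413) = 1/16807

Step 1 — x − y = 43 − (-134413) = 134456. Step 2 — v_7(134456) = 5 (factor: 134456 = (7^5 · 8); the sign does not affect v_p). Step 3 — |x − y|_7 = 7^{-5} = 1/16807.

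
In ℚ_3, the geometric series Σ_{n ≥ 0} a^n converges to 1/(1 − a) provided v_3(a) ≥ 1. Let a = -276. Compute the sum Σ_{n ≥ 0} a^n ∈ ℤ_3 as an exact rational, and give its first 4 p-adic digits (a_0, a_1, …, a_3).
Σ a^n = 1/(1 − a) = 1/277;  first 4 digits = (1, 1, 0, 1)

v_3(a) = 1 ≥ 1, so the series converges in ℤ_3 to 1/(1 − a) = 1/(1 − (-276)) = 1/277. Expand this rational in ℤ_3: compute digits iteratively via d_i = x_i mod 3, x_{i+1} = (x_i − d_i)/3. The first 4 digits are (1, 1, 0, 1).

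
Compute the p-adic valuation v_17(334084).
v_17(334084) = 4

v_17(n) is the largest exponent k such that 17^k divides n. Factor out: 334084 = 17^4 · 4. (Sign doesn't affect v_p.) So v_17(334084) = 4.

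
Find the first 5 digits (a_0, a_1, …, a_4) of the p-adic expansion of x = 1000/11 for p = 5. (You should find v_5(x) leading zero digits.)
(a_0, …, a_4) = (0, 0, 0, 3, 0)

v_5(1000/11) = 3, so a_0 = ... = a_2 = 0. Factor out: x = 5^3 · u with u = 8/11 a unit in ℤ_5. Expand u iteratively via a_{v+i} = u_i mod 5, u_{i+1} = (u_i − a_{v+i})/5:
  u_0 = 8/11;  a_3 = 3;  u_1 = (u_0 − 3)/5 = -5/11
  u_1 = -5/11;  a_4 = 0;  u_2 = (u_1 − 0)/5 = -1/11
Digits: (0, 0, 0, 3, 0).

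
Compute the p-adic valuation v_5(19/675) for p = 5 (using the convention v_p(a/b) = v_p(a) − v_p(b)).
v_5(19/675) = -2

Factor powers of 5 from the numerator and denominator of the reduced fraction: 19 = 5^0 · 19 and 675 = 5^2 · 27. Apply v_p(a/b) = v_p(a) − v_p(b): v_5(19/675) = 0 − 2 = -2.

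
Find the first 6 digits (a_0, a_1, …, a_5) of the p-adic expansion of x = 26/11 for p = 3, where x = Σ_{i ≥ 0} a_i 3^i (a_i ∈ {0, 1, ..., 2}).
(a_0, …, a_5) = (1, 1, 2, 2, 1, 1)

v_3(26/11) = 0 (numerator and denominator both coprime to 3), so x ∈ ℤ_3^×. Compute digits iteratively via a_i = x_i mod 3, x_{i+1} = (x_i − a_i)/3, with x_0 = x:
  x_0 = 26/11;  a_0 = 1;  x_1 = (x_0 − 1)/3 = 5/11
  x_1 = 5/11;  a_1 = 1;  x_2 = (x_1 − 1)/3 = -2/11
  x_2 = -2/11;  a_2 = 2;  x_3 = (x_2 − 2)/3 = -8/11
  x_3 = -8/11;  a_3 = 2;  x_4 = (x_3 − 2)/3 = -10/11
  x_4 = -10/11;  a_4 = 1;  x_5 = (x_4 − 1)/3 = -7/11
  x_5 = -7/11;  a_5 = 1;  x_6 = (x_5 − 1)/3 = -6/11
Digits: (1, 1, 2, 2, 1, 1).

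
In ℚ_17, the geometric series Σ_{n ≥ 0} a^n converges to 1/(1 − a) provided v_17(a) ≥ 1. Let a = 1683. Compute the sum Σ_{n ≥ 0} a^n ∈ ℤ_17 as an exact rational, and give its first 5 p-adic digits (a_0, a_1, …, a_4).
Σ a^n = 1/(1 − a) = -1/1682;  first 5 digits = (1, 14, 14, 5, 3)

v_17(a) = 1 ≥ 1, so the series converges in ℤ_17 to 1/(1 − a) = 1/(1 − 1683) = -1/1682. Expand this rational in ℤ_17: compute digits iteratively via d_i = x_i mod 17, x_{i+1} = (x_i − d_i)/17. The first 5 digits are (1, 14, 14, 5, 3).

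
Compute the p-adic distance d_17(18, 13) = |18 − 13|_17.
d_17(18, 13) = 1

Step 1 — x − y = 18 − 13 = 5. Step 2 — v_17(5) = 0 (factor: 5 = (17^0 · 5); the sign does not affect v_p). Step 3 — |x − y|_17 = 17^{0} = 1.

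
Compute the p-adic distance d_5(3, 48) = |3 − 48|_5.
d_5(3, 48) = 1/5

Step 1 — x − y = 3 − 48 = -45. Step 2 — v_5(-45) = 1 (factor: -45 = −(5^1 · 9); the sign does not affect v_p). Step 3 — |x − y|_5 = 5^{-1} = 1/5.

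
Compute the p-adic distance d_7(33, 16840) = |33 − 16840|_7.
d_7(33, 16840) = 1/16807

Step 1 — x − y = 33 − 16840 = -16807. Step 2 — v_7(-16807) = 5 (factor: -16807 = −(7^5 · 1); the sign does not affect v_p). Step 3 — |x − y|_7 = 7^{-5} = 1/16807.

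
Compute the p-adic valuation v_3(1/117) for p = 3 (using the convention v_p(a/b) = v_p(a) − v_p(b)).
v_3(1/117) = -2

Factor powers of 3 from the numerator and denominator of the reduced fraction: 1 = 3^0 · 1 and 117 = 3^2 · 13. Apply v_p(a/b) = v_p(a) − v_p(b): v_3(1/117) = 0 − 2 = -2.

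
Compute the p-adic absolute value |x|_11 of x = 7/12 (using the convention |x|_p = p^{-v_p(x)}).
|7/12|_11 = 1

Step 1 — compute v_11(x) by factoring powers of 11 out of the numerator and denominator: v_11(7/12) = 0. Step 2 — apply |x|_p = p^{-v_p(x)} = 11^{0} = 1.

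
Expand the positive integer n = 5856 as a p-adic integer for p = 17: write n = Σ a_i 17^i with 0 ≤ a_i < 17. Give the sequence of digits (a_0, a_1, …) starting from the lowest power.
(a_0, a_1, …) = (8, 4, 3, 1)

Repeated division by 17 gives the digits low-to-high: 5856 = 8 + 4·17^1 + 3·17^2 + 1·17^3. Digit sequence: (8, 4, 3, 1).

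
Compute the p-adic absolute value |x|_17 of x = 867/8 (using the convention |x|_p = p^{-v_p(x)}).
|867/8|_17 = 1/289

Step 1 — compute v_17(x) by factoring powers of 17 out of the numerator and denominator: v_17(867/8) = 2. Step 2 — apply |x|_p = p^{-v_p(x)} = 17^{-2} = 1/289.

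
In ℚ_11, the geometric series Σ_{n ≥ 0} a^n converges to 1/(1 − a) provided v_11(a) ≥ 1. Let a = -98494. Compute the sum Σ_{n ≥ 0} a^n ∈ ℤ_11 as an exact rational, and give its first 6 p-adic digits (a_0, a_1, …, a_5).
Σ a^n = 1/(1 − a) = 1/98495;  first 6 digits = (1, 0, 0, 3, 4, 10)

v_11(a) = 3 ≥ 1, so the series converges in ℤ_11 to 1/(1 − a) = 1/(1 − (-98494)) = 1/98495. Expand this rational in ℤ_11: compute digits iteratively via d_i = x_i mod 11, x_{i+1} = (x_i − d_i)/11. The first 6 digits are (1, 0, 0, 3, 4, 10).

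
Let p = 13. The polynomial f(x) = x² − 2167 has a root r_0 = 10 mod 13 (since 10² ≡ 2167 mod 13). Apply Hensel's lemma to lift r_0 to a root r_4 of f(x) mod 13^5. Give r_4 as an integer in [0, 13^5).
r_4 = 105375 (mod 371293)

Hensel's recurrence: r_{i+1} = r_i − f(r_i)·(f′(r_i))^{-1} mod 13^{i+2}, with f′(x) = 2x. Iterate:
  r_0 = 10 (mod 13)
  r_1 = 88 (mod 169)
  r_2 = 2116 (mod 2197)
  r_3 = 19692 (mod 28561)
  r_4 = 105375 (mod 371293)
Final: r_4 = 105375, and one checks f(r_4) ≡ 0 mod 13^5.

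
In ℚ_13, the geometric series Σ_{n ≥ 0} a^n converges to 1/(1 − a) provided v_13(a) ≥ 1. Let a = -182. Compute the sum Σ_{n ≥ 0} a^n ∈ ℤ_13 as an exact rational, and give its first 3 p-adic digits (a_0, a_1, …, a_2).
Σ a^n = 1/(1 − a) = 1/183;  first 3 digits = (1, 12, 12)

v_13(a) = 1 ≥ 1, so the series converges in ℤ_13 to 1/(1 − a) = 1/(1 − (-182)) = 1/183. Expand this rational in ℤ_13: compute digits iteratively via d_i = x_i mod 13, x_{i+1} = (x_i − d_i)/13. The first 3 digits are (1, 12, 12).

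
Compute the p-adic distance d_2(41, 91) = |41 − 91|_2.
d_2(41, 91) = 1/2

Step 1 — x − y = 41 − 91 = -50. Step 2 — v_2(-50) = 1 (factor: -50 = −(2^1 · 25); the sign does not affect v_p). Step 3 — |x − y|_2 = 2^{-1} = 1/2.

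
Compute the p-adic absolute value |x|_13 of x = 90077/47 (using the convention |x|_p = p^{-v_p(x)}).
|90077/47|_13 = 1/2197

Step 1 — compute v_13(x) by factoring powers of 13 out of the numerator and denominator: v_13(90077/47) = 3. Step 2 — apply |x|_p = p^{-v_p(x)} = 13^{-3} = 1/2197.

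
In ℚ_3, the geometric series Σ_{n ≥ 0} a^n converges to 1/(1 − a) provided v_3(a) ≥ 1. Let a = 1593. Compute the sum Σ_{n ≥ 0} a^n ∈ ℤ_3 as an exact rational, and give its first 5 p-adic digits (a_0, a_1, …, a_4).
Σ a^n = 1/(1 − a) = -1/1592;  first 5 digits = (1, 0, 0, 2, 1)

v_3(a) = 3 ≥ 1, so the series converges in ℤ_3 to 1/(1 − a) = 1/(1 − 1593) = -1/1592. Expand this rational in ℤ_3: compute digits iteratively via d_i = x_i mod 3, x_{i+1} = (x_i − d_i)/3. The first 5 digits are (1, 0, 0, 2, 1).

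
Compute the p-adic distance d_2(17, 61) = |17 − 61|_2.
d_2(17, 61) = 1/4

Step 1 — x − y = 17 − 61 = -44. Step 2 — v_2(-44) = 2 (factor: -44 = −(2^2 · 11); the sign does not affect v_p). Step 3 — |x − y|_2 = 2^{-2} = 1/4.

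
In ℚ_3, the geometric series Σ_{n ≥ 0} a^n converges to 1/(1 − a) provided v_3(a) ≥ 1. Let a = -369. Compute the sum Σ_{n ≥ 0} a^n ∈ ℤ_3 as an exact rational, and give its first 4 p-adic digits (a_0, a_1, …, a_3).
Σ a^n = 1/(1 − a) = 1/370;  first 4 digits = (1, 0, 1, 1)

v_3(a) = 2 ≥ 1, so the series converges in ℤ_3 to 1/(1 − a) = 1/(1 − (-369)) = 1/370. Expand this rational in ℤ_3: compute digits iteratively via d_i = x_i mod 3, x_{i+1} = (x_i − d_i)/3. The first 4 digits are (1, 0, 1, 1).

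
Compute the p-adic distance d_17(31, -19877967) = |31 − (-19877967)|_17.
d_17(31, -19877967) = 1/1419857

Step 1 — x − y = 31 − (-19877967) = 19877998. Step 2 — v_17(19877998) = 5 (factor: 19877998 = (17^5 · 14); the sign does not affect v_p). Step 3 — |x − y|_17 = 17^{-5} = 1/1419857.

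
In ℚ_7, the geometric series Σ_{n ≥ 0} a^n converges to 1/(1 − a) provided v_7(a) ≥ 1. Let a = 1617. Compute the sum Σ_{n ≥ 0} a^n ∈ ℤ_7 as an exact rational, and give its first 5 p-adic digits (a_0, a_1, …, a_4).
Σ a^n = 1/(1 − a) = -1/1616;  first 5 digits = (1, 0, 5, 4, 4)

v_7(a) = 2 ≥ 1, so the series converges in ℤ_7 to 1/(1 − a) = 1/(1 − 1617) = -1/1616. Expand this rational in ℤ_7: compute digits iteratively via d_i = x_i mod 7, x_{i+1} = (x_i − d_i)/7. The first 5 digits are (1, 0, 5, 4, 4).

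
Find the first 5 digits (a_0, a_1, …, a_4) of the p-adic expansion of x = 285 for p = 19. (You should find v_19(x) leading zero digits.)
(a_0, …, a_4) = (0, 15, 0, 0, 0)

v_19(285) = 1, so a_0 = ... = a_0 = 0. Factor out: x = 19^1 · u with u = 15 a unit in ℤ_19. Expand u iteratively via a_{v+i} = u_i mod 19, u_{i+1} = (u_i − a_{v+i})/19:
  u_0 = 15;  a_1 = 15;  u_1 = (u_0 − 15)/19 = 0
  u_1 = 0;  a_2 = 0;  u_2 = (u_1 − 0)/19 = 0
  u_2 = 0;  a_3 = 0;  u_3 = (u_2 − 0)/19 = 0
  u_3 = 0;  a_4 = 0;  u_4 = (u_3 − 0)/19 = 0
Digits: (0, 15, 0, 0, 0).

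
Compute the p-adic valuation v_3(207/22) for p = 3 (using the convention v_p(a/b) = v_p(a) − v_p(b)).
v_3(207/22) = 2

Factor powers of 3 from the numerator and denominator of the reduced fraction: 207 = 3^2 · 23 and 22 = 3^0 · 22. Apply v_p(a/b) = v_p(a) − v_p(b): v_3(207/22) = 2 − 0 = 2.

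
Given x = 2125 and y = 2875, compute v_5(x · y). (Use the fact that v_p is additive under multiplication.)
v_5(6109375) = 6

v_p(x) = 3 (factor: 2125 = 5^3 · 17); v_p(y) = 3 (factor: 2875 = 5^3 · 23). Additivity: v_p(xy) = v_p(x) + v_p(y) = 3 + 3 = 6. (Direct check: xy = 6109375 = 5^6 · (391).)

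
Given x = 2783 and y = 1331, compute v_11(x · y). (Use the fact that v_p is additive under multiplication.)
v_11(3704173) = 5

v_p(x) = 2 (factor: 2783 = 11^2 · 23); v_p(y) = 3 (factor: 1331 = 11^3 · 1). Additivity: v_p(xy) = v_p(x) + v_p(y) = 2 + 3 = 5. (Direct check: xy = 3704173 = 11^5 · (23).)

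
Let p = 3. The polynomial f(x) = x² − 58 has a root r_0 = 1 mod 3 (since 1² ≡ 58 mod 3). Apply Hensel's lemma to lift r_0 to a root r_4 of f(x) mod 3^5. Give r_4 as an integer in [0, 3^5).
r_4 = 106 (mod 243)

Hensel's recurrence: r_{i+1} = r_i − f(r_i)·(f′(r_i))^{-1} mod 3^{i+2}, with f′(x) = 2x. Iterate:
  r_0 = 1 (mod 3)
  r_1 = 7 (mod 9)
  r_2 = 25 (mod 27)
  r_3 = 25 (mod 81)
  r_4 = 106 (mod 243)
Final: r_4 = 106, and one checks f(r_4) ≡ 0 mod 3^5.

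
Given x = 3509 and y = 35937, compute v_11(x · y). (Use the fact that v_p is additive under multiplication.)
v_11(126102933) = 5

v_p(x) = 2 (factor: 3509 = 11^2 · 29); v_p(y) = 3 (factor: 35937 = 11^3 · 27). Additivity: v_p(xy) = v_p(x) + v_p(y) = 2 + 3 = 5. (Direct check: xy = 126102933 = 11^5 · (783).)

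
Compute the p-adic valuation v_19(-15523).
v_19(-15523) = 2

v_19(n) is the largest exponent k such that 19^k divides n. Factor out: -15523 = -19^2 · 43. (Sign doesn't affect v_p.) So v_19(-15523) = 2.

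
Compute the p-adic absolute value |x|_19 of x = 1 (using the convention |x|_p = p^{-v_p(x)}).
|1|_19 = 1

Step 1 — compute v_19(x) by factoring powers of 19 out of the numerator and denominator: v_19(1) = 0. Step 2 — apply |x|_p = p^{-v_p(x)} = 19^{0} = 1.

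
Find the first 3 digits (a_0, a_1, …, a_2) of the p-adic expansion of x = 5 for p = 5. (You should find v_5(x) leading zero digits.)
(a_0, …, a_2) = (0, 1, 0)

v_5(5) = 1, so a_0 = ... = a_0 = 0. Factor out: x = 5^1 · u with u = 1 a unit in ℤ_5. Expand u iteratively via a_{v+i} = u_i mod 5, u_{i+1} = (u_i − a_{v+i})/5:
  u_0 = 1;  a_1 = 1;  u_1 = (u_0 − 1)/5 = 0
  u_1 = 0;  a_2 = 0;  u_2 = (u_1 − 0)/5 = 0
Digits: (0, 1, 0).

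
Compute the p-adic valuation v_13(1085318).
v_13(1085318) = 4

v_13(n) is the largest exponent k such that 13^k divides n. Factor out: 1085318 = 13^4 · 38. (Sign doesn't affect v_p.) So v_13(1085318) = 4.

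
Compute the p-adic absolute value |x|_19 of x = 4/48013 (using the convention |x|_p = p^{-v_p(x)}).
|4/48013|_19 = 6859

Step 1 — compute v_19(x) by factoring powers of 19 out of the numerator and denominator: v_19(4/48013) = -3. Step 2 — apply |x|_p = p^{-v_p(x)} = 19^{3} = 6859.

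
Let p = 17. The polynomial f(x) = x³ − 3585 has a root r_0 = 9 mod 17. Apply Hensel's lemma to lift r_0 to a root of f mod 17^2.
r_1 = 60 (mod 289)

Hensel: r_{i+1} = r_i − f(r_i)/f′(r_i) mod 17^{i+2}, where f′(x) = 3x². Iterate:
  r_0 = 9 (mod 17)
  r_1 = 60 (mod 289)
Final: r = 60 with f(r) ≡ 0 mod 17^2.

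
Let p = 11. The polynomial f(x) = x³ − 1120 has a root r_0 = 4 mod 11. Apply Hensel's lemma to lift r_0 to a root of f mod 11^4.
r_3 = 13215 (mod 14641)

Hensel: r_{i+1} = r_i − f(r_i)/f′(r_i) mod 11^{i+2}, where f′(x) = 3x². Iterate:
  r_0 = 4 (mod 11)
  r_1 = 26 (mod 121)
  r_2 = 1236 (mod 1331)
  r_3 = 13215 (mod 14641)
Final: r = 13215 with f(r) ≡ 0 mod 11^4.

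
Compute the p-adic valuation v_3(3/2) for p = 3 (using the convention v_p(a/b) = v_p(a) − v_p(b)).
v_3(3/2) = 1

Factor powers of 3 from the numerator and denominator of the reduced fraction: 3 = 3^1 · 1 and 2 = 3^0 · 2. Apply v_p(a/b) = v_p(a) − v_p(b): v_3(3/2) = 1 − 0 = 1.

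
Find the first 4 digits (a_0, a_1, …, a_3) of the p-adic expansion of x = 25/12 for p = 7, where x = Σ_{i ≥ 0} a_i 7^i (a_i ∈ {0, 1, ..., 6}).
(a_0, …, a_3) = (5, 6, 2, 6)

v_7(25/12) = 0 (numerator and denominator both coprime to 7), so x ∈ ℤ_7^×. Compute digits iteratively via a_i = x_i mod 7, x_{i+1} = (x_i − a_i)/7, with x_0 = x:
  x_0 = 25/12;  a_0 = 5;  x_1 = (x_0 − 5)/7 = -5/12
  x_1 = -5/12;  a_1 = 6;  x_2 = (x_1 − 6)/7 = -11/12
  x_2 = -11/12;  a_2 = 2;  x_3 = (x_2 − 2)/7 = -5/12
  x_3 = -5/12;  a_3 = 6;  x_4 = (x_3 − 6)/7 = -11/12
Digits: (5, 6, 2, 6).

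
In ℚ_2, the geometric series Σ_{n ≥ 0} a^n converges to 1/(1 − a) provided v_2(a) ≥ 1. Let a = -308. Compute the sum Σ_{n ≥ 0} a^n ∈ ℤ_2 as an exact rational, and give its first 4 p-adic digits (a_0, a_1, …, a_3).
Σ a^n = 1/(1 − a) = 1/309;  first 4 digits = (1, 0, 1, 1)

v_2(a) = 2 ≥ 1, so the series converges in ℤ_2 to 1/(1 − a) = 1/(1 − (-308)) = 1/309. Expand this rational in ℤ_2: compute digits iteratively via d_i = x_i mod 2, x_{i+1} = (x_i − d_i)/2. The first 4 digits are (1, 0, 1, 1).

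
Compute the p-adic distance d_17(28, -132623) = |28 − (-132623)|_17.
d_17(28, -132623) = 1/4913

Step 1 — x − y = 28 − (-132623) = 132651. Step 2 — v_17(132651) = 3 (factor: 132651 = (17^3 · 27); the sign does not affect v_p). Step 3 — |x − y|_17 = 17^{-3} = 1/4913.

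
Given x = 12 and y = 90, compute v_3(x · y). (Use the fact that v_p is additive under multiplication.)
v_3(1080) = 3

v_p(x) = 1 (factor: 12 = 3^1 · 4); v_p(y) = 2 (factor: 90 = 3^2 · 10). Additivity: v_p(xy) = v_p(x) + v_p(y) = 1 + 2 = 3. (Direct check: xy = 1080 = 3^3 · (40).)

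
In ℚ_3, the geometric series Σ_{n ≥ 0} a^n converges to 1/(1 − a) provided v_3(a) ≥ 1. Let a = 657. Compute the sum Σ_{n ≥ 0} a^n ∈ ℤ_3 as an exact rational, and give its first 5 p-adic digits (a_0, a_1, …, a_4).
Σ a^n = 1/(1 − a) = -1/656;  first 5 digits = (1, 0, 1, 0, 0)

v_3(a) = 2 ≥ 1, so the series converges in ℤ_3 to 1/(1 − a) = 1/(1 − 657) = -1/656. Expand this rational in ℤ_3: compute digits iteratively via d_i = x_i mod 3, x_{i+1} = (x_i − d_i)/3. The first 5 digits are (1, 0, 1, 0, 0).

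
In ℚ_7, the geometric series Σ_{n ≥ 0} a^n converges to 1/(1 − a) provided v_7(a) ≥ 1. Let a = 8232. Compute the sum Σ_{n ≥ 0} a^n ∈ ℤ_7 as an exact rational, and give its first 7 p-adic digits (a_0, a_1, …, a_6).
Σ a^n = 1/(1 − a) = -1/8231;  first 7 digits = (1, 0, 0, 3, 3, 0, 2)

v_7(a) = 3 ≥ 1, so the series converges in ℤ_7 to 1/(1 − a) = 1/(1 − 8232) = -1/8231. Expand this rational in ℤ_7: compute digits iteratively via d_i = x_i mod 7, x_{i+1} = (x_i − d_i)/7. The first 7 digits are (1, 0, 0, 3, 3, 0, 2).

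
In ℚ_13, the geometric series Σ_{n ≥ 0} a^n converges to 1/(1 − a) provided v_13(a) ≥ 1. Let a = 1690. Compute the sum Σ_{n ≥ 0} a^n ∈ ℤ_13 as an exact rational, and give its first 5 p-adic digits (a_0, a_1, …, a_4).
Σ a^n = 1/(1 − a) = -1/1689;  first 5 digits = (1, 0, 10, 0, 9)

v_13(a) = 2 ≥ 1, so the series converges in ℤ_13 to 1/(1 − a) = 1/(1 − 1690) = -1/1689. Expand this rational in ℤ_13: compute digits iteratively via d_i = x_i mod 13, x_{i+1} = (x_i − d_i)/13. The first 5 digits are (1, 0, 10, 0, 9).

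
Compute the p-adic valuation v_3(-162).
v_3(-162) = 4

v_3(n) is the largest exponent k such that 3^k divides n. Factor out: -162 = -3^4 · 2. (Sign doesn't affect v_p.) So v_3(-162) = 4.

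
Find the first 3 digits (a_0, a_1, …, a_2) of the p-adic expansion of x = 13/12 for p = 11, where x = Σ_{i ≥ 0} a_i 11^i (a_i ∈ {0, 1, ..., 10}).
(a_0, …, a_2) = (2, 10, 0)

v_11(13/12) = 0 (numerator and denominator both coprime to 11), so x ∈ ℤ_11^×. Compute digits iteratively via a_i = x_i mod 11, x_{i+1} = (x_i − a_i)/11, with x_0 = x:
  x_0 = 13/12;  a_0 = 2;  x_1 = (x_0 − 2)/11 = -1/12
  x_1 = -1/12;  a_1 = 10;  x_2 = (x_1 − 10)/11 = -11/12
  x_2 = -11/12;  a_2 = 0;  x_3 = (x_2 − 0)/11 = -1/12
Digits: (2, 10, 0).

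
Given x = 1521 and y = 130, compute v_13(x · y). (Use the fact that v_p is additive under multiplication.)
v_13(197730) = 3

v_p(x) = 2 (factor: 1521 = 13^2 · 9); v_p(y) = 1 (factor: 130 = 13^1 · 10). Additivity: v_p(xy) = v_p(x) + v_p(y) = 2 + 1 = 3. (Direct check: xy = 197730 = 13^3 · (90).)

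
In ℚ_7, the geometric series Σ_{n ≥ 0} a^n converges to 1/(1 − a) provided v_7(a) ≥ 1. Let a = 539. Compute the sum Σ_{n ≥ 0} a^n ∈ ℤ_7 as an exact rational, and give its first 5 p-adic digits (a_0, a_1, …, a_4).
Σ a^n = 1/(1 − a) = -1/538;  first 5 digits = (1, 0, 4, 1, 2)

v_7(a) = 2 ≥ 1, so the series converges in ℤ_7 to 1/(1 − a) = 1/(1 − 539) = -1/538. Expand this rational in ℤ_7: compute digits iteratively via d_i = x_i mod 7, x_{i+1} = (x_i − d_i)/7. The first 5 digits are (1, 0, 4, 1, 2).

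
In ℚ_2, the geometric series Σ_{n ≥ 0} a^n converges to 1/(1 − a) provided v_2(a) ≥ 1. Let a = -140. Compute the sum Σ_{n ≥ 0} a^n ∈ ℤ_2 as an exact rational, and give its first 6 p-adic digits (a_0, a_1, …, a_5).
Σ a^n = 1/(1 − a) = 1/141;  first 6 digits = (1, 0, 1, 0, 0, 0)

v_2(a) = 2 ≥ 1, so the series converges in ℤ_2 to 1/(1 − a) = 1/(1 − (-140)) = 1/141. Expand this rational in ℤ_2: compute digits iteratively via d_i = x_i mod 2, x_{i+1} = (x_i − d_i)/2. The first 6 digits are (1, 0, 1, 0, 0, 0).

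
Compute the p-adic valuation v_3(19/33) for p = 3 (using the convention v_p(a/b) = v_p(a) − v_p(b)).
v_3(19/33) = -1

Factor powers of 3 from the numerator and denominator of the reduced fraction: 19 = 3^0 · 19 and 33 = 3^1 · 11. Apply v_p(a/b) = v_p(a) − v_p(b): v_3(19/33) = 0 − 1 = -1.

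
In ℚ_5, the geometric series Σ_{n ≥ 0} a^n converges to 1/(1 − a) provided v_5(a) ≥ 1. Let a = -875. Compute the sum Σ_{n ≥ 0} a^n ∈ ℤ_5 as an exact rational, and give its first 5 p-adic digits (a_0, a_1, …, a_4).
Σ a^n = 1/(1 − a) = 1/876;  first 5 digits = (1, 0, 0, 3, 3)

v_5(a) = 3 ≥ 1, so the series converges in ℤ_5 to 1/(1 − a) = 1/(1 − (-875)) = 1/876. Expand this rational in ℤ_5: compute digits iteratively via d_i = x_i mod 5, x_{i+1} = (x_i − d_i)/5. The first 5 digits are (1, 0, 0, 3, 3).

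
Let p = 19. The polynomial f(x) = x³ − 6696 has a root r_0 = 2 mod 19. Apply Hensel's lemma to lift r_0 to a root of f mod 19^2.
r_1 = 78 (mod 361)

Hensel: r_{i+1} = r_i − f(r_i)/f′(r_i) mod 19^{i+2}, where f′(x) = 3x². Iterate:
  r_0 = 2 (mod 19)
  r_1 = 78 (mod 361)
Final: r = 78 with f(r) ≡ 0 mod 19^2.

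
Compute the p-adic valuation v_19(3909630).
v_19(3909630) = 4

v_19(n) is the largest exponent k such that 19^k divides n. Factor out: 3909630 = 19^4 · 30. (Sign doesn't affect v_p.) So v_19(3909630) = 4.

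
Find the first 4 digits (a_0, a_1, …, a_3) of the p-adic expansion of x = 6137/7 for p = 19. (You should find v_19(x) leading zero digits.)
(a_0, …, a_3) = (0, 0, 16, 2)

v_19(6137/7) = 2, so a_0 = ... = a_1 = 0. Factor out: x = 19^2 · u with u = 17/7 a unit in ℤ_19. Expand u iteratively via a_{v+i} = u_i mod 19, u_{i+1} = (u_i − a_{v+i})/19:
  u_0 = 17/7;  a_2 = 16;  u_1 = (u_0 − 16)/19 = -5/7
  u_1 = -5/7;  a_3 = 2;  u_2 = (u_1 − 2)/19 = -1/7
Digits: (0, 0, 16, 2).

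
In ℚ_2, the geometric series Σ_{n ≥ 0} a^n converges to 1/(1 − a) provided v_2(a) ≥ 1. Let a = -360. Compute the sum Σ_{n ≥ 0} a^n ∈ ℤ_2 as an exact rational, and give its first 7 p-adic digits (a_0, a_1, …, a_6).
Σ a^n = 1/(1 − a) = 1/361;  first 7 digits = (1, 0, 0, 1, 1, 0, 1)

v_2(a) = 3 ≥ 1, so the series converges in ℤ_2 to 1/(1 − a) = 1/(1 − (-360)) = 1/361. Expand this rational in ℤ_2: compute digits iteratively via d_i = x_i mod 2, x_{i+1} = (x_i − d_i)/2. The first 7 digits are (1, 0, 0, 1, 1, 0, 1).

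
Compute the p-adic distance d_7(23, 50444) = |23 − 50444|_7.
d_7(23, 50444) = 1/16807

Step 1 — x − y = 23 − 50444 = -50421. Step 2 — v_7(-50421) = 5 (factor: -50421 = −(7^5 · 3); the sign does not affect v_p). Step 3 — |x − y|_7 = 7^{-5} = 1/16807.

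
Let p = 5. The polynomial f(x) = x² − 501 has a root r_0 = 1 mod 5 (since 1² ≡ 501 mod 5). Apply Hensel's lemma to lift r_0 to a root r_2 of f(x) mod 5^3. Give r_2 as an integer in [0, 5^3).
r_2 = 1 (mod 125)

Hensel's recurrence: r_{i+1} = r_i − f(r_i)·(f′(r_i))^{-1} mod 5^{i+2}, with f′(x) = 2x. Iterate:
  r_0 = 1 (mod 5)
  r_1 = 1 (mod 25)
  r_2 = 1 (mod 125)
Final: r_2 = 1, and one checks f(r_2) ≡ 0 mod 5^3.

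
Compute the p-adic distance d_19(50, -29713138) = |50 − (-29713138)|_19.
d_19(50, -29713138) = 1/2476099

Step 1 — x − y = 50 − (-29713138) = 29713188. Step 2 — v_19(29713188) = 5 (factor: 29713188 = (19^5 · 12); the sign does not affect v_p). Step 3 — |x − y|_19 = 19^{-5} = 1/2476099.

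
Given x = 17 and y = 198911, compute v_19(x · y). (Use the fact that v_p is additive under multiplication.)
v_19(3381487) = 3

v_p(x) = 0 (factor: 17 = 19^0 · 17); v_p(y) = 3 (factor: 198911 = 19^3 · 29). Additivity: v_p(xy) = v_p(x) + v_p(y) = 0 + 3 = 3. (Direct check: xy = 3381487 = 19^3 · (493).)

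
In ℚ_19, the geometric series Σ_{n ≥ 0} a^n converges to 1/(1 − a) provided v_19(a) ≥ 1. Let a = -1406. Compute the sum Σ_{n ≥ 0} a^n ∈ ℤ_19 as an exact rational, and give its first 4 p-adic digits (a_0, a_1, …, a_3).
Σ a^n = 1/(1 − a) = 1/1407;  first 4 digits = (1, 2, 0, 11)

v_19(a) = 1 ≥ 1, so the series converges in ℤ_19 to 1/(1 − a) = 1/(1 − (-1406)) = 1/1407. Expand this rational in ℤ_19: compute digits iteratively via d_i = x_i mod 19, x_{i+1} = (x_i − d_i)/19. The first 4 digits are (1, 2, 0, 11).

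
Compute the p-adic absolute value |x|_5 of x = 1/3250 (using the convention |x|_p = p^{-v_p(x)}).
|1/3250|_5 = 125

Step 1 — compute v_5(x) by factoring powers of 5 out of the numerator and denominator: v_5(1/3250) = -3. Step 2 — apply |x|_p = p^{-v_p(x)} = 5^{3} = 125.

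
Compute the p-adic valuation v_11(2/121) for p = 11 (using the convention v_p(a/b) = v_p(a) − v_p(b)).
v_11(2/121) = -2

Factor powers of 11 from the numerator and denominator of the reduced fraction: 2 = 11^0 · 2 and 121 = 11^2 · 1. Apply v_p(a/b) = v_p(a) − v_p(b): v_11(2/121) = 0 − 2 = -2.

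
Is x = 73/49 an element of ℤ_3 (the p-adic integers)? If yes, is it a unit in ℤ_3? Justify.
x ∈ ℤ_3^× (unit); v_3(x) = 0

ℤ_3 = {x ∈ ℚ_3 : v_3(x) ≥ 0} and ℤ_3^× = {x ∈ ℤ_3 : v_3(x) = 0}. Here v_3(73/49) = v_3(num) − v_3(den) = 0; compare against these criteria.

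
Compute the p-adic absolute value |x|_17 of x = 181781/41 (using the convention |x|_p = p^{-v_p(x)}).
|181781/41|_17 = 1/4913

Step 1 — compute v_17(x) by factoring powers of 17 out of the numerator and denominator: v_17(181781/41) = 3. Step 2 — apply |x|_p = p^{-v_p(x)} = 17^{-3} = 1/4913.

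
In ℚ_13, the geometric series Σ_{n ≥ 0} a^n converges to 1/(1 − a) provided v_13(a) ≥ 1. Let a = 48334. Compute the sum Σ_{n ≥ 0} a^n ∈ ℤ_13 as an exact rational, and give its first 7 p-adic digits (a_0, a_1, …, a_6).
Σ a^n = 1/(1 − a) = -1/48333;  first 7 digits = (1, 0, 0, 9, 1, 0, 3)

v_13(a) = 3 ≥ 1, so the series converges in ℤ_13 to 1/(1 − a) = 1/(1 − 48334) = -1/48333. Expand this rational in ℤ_13: compute digits iteratively via d_i = x_i mod 13, x_{i+1} = (x_i − d_i)/13. The first 7 digits are (1, 0, 0, 9, 1, 0, 3).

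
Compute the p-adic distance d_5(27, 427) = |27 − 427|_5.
d_5(27, 427) = 1/25

Step 1 — x − y = 27 − 427 = -400. Step 2 — v_5(-400) = 2 (factor: -400 = −(5^2 · 16); the sign does not affect v_p). Step 3 — |x − y|_5 = 5^{-2} = 1/25.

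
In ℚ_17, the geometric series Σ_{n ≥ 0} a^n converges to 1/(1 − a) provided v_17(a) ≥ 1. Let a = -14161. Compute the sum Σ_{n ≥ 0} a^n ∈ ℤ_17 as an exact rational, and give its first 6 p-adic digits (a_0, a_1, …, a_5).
Σ a^n = 1/(1 − a) = 1/14162;  first 6 digits = (1, 0, 2, 14, 3, 5)

v_17(a) = 2 ≥ 1, so the series converges in ℤ_17 to 1/(1 − a) = 1/(1 − (-14161)) = 1/14162. Expand this rational in ℤ_17: compute digits iteratively via d_i = x_i mod 17, x_{i+1} = (x_i − d_i)/17. The first 6 digits are (1, 0, 2, 14, 3, 5).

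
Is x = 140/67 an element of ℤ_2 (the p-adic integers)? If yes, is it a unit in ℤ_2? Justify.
x ∈ ℤ_2 but not a unit; v_2(x) = 2 > 0

ℤ_2 = {x ∈ ℚ_2 : v_2(x) ≥ 0} and ℤ_2^× = {x ∈ ℤ_2 : v_2(x) = 0}. Here v_2(140/67) = v_2(num) − v_2(den) = 2; compare against these criteria.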